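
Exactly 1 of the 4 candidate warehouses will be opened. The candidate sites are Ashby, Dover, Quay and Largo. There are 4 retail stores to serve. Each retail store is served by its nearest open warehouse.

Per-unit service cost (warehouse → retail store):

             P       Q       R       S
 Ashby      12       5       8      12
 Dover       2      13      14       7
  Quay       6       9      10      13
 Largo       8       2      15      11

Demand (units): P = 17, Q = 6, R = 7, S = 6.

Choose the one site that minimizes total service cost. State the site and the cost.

With exactly 1 open, each retail store uses its cheapest among the chosen.
{Dover}: P→Dover 2·17=34, Q→Dover 13·6=78, R→Dover 14·7=98, S→Dover 7·6=42. Service cost 252.
{Quay}: service cost 304
{Largo}: service cost 319
Among all 4 size-1 choices, {Dover} is lowest.

Choose Dover only; total service cost 252.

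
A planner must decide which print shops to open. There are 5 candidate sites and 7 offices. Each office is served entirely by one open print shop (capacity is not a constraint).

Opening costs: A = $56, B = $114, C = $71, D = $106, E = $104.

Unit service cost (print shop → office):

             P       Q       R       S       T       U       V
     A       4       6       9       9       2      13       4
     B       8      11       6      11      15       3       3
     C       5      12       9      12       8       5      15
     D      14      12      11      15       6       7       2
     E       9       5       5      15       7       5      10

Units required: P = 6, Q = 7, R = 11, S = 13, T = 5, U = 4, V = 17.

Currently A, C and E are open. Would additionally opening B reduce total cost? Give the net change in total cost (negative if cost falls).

Current service cost with {A, C, E}: 329.
Adding B: each office re-picks its cheapest; new service cost 304, saving 25.
Extra fixed cost: 114. Net change = 114 − 25 = 89.
(Totals: 560 → 649.)

No — net change +89 (cost rises by 89).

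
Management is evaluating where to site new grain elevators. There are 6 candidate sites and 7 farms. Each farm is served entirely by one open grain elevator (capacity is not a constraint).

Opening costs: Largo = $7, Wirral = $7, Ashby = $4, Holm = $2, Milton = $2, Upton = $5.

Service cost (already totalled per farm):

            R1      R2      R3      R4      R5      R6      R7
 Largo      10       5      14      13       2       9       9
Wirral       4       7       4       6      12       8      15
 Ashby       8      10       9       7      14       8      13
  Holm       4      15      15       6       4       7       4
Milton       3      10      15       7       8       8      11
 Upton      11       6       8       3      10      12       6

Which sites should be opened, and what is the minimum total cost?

Open Holm and Upton; minimum total cost 43.

For any fixed open set, each farm goes to its cheapest open site; total = fixed + service.
{Holm, Upton}: R1→Holm 4, R2→Upton 6, R3→Upton 8, R4→Upton 3, R5→Holm 4, R6→Holm 7, R7→Holm 4. Service 36; fixed 7; total 43.
{Holm, Milton, Upton}: R1→Milton 3, R2→Upton 6, R3→Upton 8, R4→Upton 3, R5→Holm 4, R6→Holm 7, R7→Holm 4. Service 35; fixed 9; total 44.
{Wirral, Holm}: service 36 + fixed 9 = 45
{Largo, Wirral, Ashby, Holm, Milton, Upton}: R1→Milton 3, R2→Largo 5, R3→Wirral 4, R4→Upton 3, R5→Largo 2, R6→Holm 7, R7→Holm 4. Service 28; fixed 27; total 55.
No other subset beats 43.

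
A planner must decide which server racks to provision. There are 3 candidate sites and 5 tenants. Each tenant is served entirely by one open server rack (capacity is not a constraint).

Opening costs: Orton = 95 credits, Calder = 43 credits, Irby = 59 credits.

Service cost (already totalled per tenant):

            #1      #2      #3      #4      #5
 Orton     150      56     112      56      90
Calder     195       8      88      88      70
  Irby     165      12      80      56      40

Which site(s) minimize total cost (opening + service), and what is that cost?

Open Irby only; minimum total cost 412.

For any fixed open set, each tenant goes to its cheapest open site; total = fixed + service.
{Irby}: #1→Irby 165, #2→Irby 12, #3→Irby 80, #4→Irby 56, #5→Irby 40. Service 353; fixed 59; total 412.
{Calder, Irby}: #1→Irby 165, #2→Calder 8, #3→Irby 80, #4→Irby 56, #5→Irby 40. Service 349; fixed 102; total 451.
{Orton, Irby}: #1→Orton 150, #2→Irby 12, #3→Irby 80, #4→Orton 56, #5→Irby 40. Service 338; fixed 154; total 492.
{Orton, Calder, Irby}: service 334 + fixed 197 = 531
No other subset beats 412.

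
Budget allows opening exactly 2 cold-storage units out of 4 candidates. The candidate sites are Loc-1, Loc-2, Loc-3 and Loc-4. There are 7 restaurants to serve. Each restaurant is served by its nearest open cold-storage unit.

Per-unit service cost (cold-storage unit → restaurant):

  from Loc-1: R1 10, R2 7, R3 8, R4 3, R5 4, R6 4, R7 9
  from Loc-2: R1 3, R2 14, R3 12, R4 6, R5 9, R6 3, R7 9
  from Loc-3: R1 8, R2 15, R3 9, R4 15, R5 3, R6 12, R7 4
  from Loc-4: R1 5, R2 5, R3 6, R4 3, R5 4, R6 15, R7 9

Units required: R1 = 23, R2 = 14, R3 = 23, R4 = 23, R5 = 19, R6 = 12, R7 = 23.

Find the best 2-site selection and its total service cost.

With exactly 2 open, each restaurant uses its cheapest among the chosen.
{Loc-2, Loc-4}: R1→Loc-2 3·23=69, R2→Loc-4 5·14=70, R3→Loc-4 6·23=138, R4→Loc-4 3·23=69, R5→Loc-4 4·19=76, R6→Loc-2 3·12=36, R7→Loc-2 9·23=207. Service cost 665.
{Loc-3, Loc-4}: service cost 685
{Loc-1, Loc-4}: service cost 723
Among all 6 size-2 choices, {Loc-2, Loc-4} is lowest.

Choose Loc-2 and Loc-4; total service cost 665.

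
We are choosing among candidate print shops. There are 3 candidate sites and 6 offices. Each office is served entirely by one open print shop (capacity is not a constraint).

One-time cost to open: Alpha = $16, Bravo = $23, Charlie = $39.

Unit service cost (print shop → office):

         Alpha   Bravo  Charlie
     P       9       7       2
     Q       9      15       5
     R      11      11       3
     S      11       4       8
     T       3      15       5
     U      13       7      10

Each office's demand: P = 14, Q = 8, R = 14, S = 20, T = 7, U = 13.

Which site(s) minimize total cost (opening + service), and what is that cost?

For any fixed open set, each office goes to its cheapest open site; total = fixed + service.
{Bravo, Charlie}: P→Charlie 2·14=28, Q→Charlie 5·8=40, R→Charlie 3·14=42, S→Bravo 4·20=80, T→Charlie 5·7=35, U→Bravo 7·13=91. Service 316; fixed 62; total 378.
{Alpha, Bravo, Charlie}: P→Charlie 2·14=28, Q→Charlie 5·8=40, R→Charlie 3·14=42, S→Bravo 4·20=80, T→Alpha 3·7=21, U→Bravo 7·13=91. Service 302; fixed 78; total 380.
{Charlie}: service 435 + fixed 39 = 474
{Alpha}: service 762 + fixed 16 = 778
(All 7 nonempty subsets were checked; Bravo and Charlie is lowest.)

Open Bravo and Charlie; minimum total cost 378.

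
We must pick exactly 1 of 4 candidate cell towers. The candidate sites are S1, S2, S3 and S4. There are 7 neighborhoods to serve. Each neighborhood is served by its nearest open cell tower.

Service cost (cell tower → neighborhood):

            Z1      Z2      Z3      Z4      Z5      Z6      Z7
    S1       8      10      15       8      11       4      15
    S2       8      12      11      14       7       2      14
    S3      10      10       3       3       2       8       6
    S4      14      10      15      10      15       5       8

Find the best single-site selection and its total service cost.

Choose S3 only; total service cost 42.

With exactly 1 open, each neighborhood uses its cheapest among the chosen.
{S3}: Z1→S3 10, Z2→S3 10, Z3→S3 3, Z4→S3 3, Z5→S3 2, Z6→S3 8, Z7→S3 6. Service cost 42.
{S2}: service cost 68
{S1}: service cost 71
Among all 4 size-1 choices, {S3} is lowest.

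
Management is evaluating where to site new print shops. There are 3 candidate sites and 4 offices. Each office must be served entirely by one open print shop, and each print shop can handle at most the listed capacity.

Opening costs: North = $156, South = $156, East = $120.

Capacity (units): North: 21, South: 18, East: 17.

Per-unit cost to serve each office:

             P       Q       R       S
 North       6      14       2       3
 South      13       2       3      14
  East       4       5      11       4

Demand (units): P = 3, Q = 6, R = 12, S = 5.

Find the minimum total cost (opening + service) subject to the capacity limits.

Open {South, East}: P→East 4·3=12, Q→South 2·6=12, R→South 3·12=36, S→East 4·5=20.
Loads: South carries 18/18, East carries 8/17. Service 80; fixed 276; total 356.
Next best feasible plan costs 357.

Minimum total cost: 356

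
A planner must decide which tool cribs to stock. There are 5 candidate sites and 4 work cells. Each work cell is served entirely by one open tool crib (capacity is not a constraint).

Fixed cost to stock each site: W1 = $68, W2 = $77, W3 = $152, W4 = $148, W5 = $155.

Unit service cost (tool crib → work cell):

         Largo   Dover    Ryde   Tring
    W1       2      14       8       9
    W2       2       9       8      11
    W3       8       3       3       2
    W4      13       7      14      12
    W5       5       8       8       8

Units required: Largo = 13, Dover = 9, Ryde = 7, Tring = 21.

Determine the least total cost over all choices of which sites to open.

Minimum total cost: 336

For any fixed open set, each work cell goes to its cheapest open site; total = fixed + service.
{W1, W3}: Largo→W1 2·13=26, Dover→W3 3·9=27, Ryde→W3 3·7=21, Tring→W3 2·21=42. Service 116; fixed 220; total 336.
{W2, W3}: service 116 + fixed 229 = 345
{W3}: service 194 + fixed 152 = 346
{W1, W2, W3, W4, W5}: service 116 + fixed 600 = 716
No other subset beats 336.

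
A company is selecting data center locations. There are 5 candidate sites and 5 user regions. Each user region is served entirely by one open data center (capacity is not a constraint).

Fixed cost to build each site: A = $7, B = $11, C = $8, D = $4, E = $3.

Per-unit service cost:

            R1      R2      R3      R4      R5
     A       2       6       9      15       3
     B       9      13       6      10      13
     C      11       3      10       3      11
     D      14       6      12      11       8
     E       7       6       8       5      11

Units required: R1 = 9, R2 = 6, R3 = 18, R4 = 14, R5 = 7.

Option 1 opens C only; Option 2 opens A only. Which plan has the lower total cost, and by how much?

Option 1 is cheaper by 30.

Option 1: {C}: R1→C 11·9=99, R2→C 3·6=18, R3→C 10·18=180, R4→C 3·14=42, R5→C 11·7=77. Service 416; fixed 8; total 424.
Option 2: {A}: R1→A 2·9=18, R2→A 6·6=36, R3→A 9·18=162, R4→A 15·14=210, R5→A 3·7=21. Service 447; fixed 7; total 454.
Difference: |424 − 454| = 30.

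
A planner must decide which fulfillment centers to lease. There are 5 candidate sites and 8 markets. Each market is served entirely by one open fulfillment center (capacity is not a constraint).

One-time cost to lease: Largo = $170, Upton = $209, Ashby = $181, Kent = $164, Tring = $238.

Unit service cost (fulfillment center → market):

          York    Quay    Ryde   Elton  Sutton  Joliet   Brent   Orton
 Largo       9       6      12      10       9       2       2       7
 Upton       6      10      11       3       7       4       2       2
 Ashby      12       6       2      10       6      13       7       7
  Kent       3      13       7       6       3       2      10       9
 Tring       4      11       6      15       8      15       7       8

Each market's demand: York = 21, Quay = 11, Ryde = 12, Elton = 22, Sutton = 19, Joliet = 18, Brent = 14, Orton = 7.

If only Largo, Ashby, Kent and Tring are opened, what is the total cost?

Total cost: 1208

Each market is assigned to its cheapest site among the open ones.
{Largo, Ashby, Kent, Tring}: York→Kent 3·21=63, Quay→Largo 6·11=66, Ryde→Ashby 2·12=24, Elton→Kent 6·22=132, Sutton→Kent 3·19=57, Joliet→Largo 2·18=36, Brent→Largo 2·14=28, Orton→Largo 7·7=49. Service 455; fixed 753; total 1208.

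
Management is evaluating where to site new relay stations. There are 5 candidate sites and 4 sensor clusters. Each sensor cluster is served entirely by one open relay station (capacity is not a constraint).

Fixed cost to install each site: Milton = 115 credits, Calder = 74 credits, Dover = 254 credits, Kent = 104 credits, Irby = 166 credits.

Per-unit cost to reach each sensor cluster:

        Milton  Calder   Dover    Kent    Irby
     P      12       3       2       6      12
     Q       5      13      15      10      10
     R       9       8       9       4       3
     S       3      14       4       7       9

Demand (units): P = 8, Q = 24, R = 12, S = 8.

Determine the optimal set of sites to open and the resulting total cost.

For any fixed open set, each sensor cluster goes to its cheapest open site; total = fixed + service.
{Milton, Calder}: P→Calder 3·8=24, Q→Milton 5·24=120, R→Calder 8·12=96, S→Milton 3·8=24. Service 264; fixed 189; total 453.
{Milton, Kent}: service 240 + fixed 219 = 459
{Milton}: service 348 + fixed 115 = 463
{Milton, Calder, Dover, Kent, Irby}: service 196 + fixed 713 = 909
No other subset beats 453.

Open Milton and Calder; minimum total cost 453.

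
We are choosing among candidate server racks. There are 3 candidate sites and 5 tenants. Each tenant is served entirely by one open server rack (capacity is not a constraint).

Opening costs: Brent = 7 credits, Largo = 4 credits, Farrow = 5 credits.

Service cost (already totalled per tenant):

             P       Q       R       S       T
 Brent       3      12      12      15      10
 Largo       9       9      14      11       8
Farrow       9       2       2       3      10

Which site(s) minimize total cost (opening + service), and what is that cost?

Open Farrow only; minimum total cost 31.

For any fixed open set, each tenant goes to its cheapest open site; total = fixed + service.
{Farrow}: P→Farrow 9, Q→Farrow 2, R→Farrow 2, S→Farrow 3, T→Farrow 10. Service 26; fixed 5; total 31.
{Brent, Farrow}: service 20 + fixed 12 = 32
{Largo, Farrow}: P→Largo 9, Q→Farrow 2, R→Farrow 2, S→Farrow 3, T→Largo 8. Service 24; fixed 9; total 33.
{Brent, Largo, Farrow}: P→Brent 3, Q→Farrow 2, R→Farrow 2, S→Farrow 3, T→Largo 8. Service 18; fixed 16; total 34.
No other subset beats 31.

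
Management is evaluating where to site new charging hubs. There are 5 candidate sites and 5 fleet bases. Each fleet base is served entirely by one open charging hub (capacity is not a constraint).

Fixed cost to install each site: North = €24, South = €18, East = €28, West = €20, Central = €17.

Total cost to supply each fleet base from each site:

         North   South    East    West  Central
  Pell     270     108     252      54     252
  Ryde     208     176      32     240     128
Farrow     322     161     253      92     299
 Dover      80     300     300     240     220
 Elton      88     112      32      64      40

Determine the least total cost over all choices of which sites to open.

Minimum total cost: 362

For any fixed open set, each fleet base goes to its cheapest open site; total = fixed + service.
{North, East, West}: Pell→West 54, Ryde→East 32, Farrow→West 92, Dover→North 80, Elton→East 32. Service 290; fixed 72; total 362.
{North, East, West, Central}: service 290 + fixed 89 = 379
{North, South, East, West}: service 290 + fixed 90 = 380
{North, South, East, West, Central}: service 290 + fixed 107 = 397
No other subset beats 362.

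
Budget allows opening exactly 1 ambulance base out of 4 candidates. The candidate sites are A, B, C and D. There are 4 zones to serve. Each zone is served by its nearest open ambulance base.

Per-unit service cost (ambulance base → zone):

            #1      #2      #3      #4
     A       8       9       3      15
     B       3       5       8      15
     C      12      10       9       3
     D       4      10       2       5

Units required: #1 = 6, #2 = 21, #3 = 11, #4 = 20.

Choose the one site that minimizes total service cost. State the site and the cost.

Choose D only; total service cost 356.

With exactly 1 open, each zone uses its cheapest among the chosen.
{D}: #1→D 4·6=24, #2→D 10·21=210, #3→D 2·11=22, #4→D 5·20=100. Service cost 356.
{C}: service cost 441
{B}: service cost 511
Among all 4 size-1 choices, {D} is lowest.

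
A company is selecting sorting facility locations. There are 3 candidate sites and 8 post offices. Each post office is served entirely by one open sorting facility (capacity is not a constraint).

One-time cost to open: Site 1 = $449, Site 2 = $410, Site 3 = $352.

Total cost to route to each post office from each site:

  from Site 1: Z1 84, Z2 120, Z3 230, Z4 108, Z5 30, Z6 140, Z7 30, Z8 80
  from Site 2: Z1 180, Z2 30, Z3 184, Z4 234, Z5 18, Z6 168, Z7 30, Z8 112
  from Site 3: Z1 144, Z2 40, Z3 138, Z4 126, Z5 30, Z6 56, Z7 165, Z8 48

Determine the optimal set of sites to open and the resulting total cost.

Open Site 3 only; minimum total cost 1099.

For any fixed open set, each post office goes to its cheapest open site; total = fixed + service.
{Site 3}: Z1→Site 3 144, Z2→Site 3 40, Z3→Site 3 138, Z4→Site 3 126, Z5→Site 3 30, Z6→Site 3 56, Z7→Site 3 165, Z8→Site 3 48. Service 747; fixed 352; total 1099.
{Site 1}: service 822 + fixed 449 = 1271
{Site 1, Site 3}: Z1→Site 1 84, Z2→Site 3 40, Z3→Site 3 138, Z4→Site 1 108, Z5→Site 1 30, Z6→Site 3 56, Z7→Site 1 30, Z8→Site 3 48. Service 534; fixed 801; total 1335.
{Site 1, Site 2, Site 3}: service 512 + fixed 1211 = 1723
No other subset beats 1099.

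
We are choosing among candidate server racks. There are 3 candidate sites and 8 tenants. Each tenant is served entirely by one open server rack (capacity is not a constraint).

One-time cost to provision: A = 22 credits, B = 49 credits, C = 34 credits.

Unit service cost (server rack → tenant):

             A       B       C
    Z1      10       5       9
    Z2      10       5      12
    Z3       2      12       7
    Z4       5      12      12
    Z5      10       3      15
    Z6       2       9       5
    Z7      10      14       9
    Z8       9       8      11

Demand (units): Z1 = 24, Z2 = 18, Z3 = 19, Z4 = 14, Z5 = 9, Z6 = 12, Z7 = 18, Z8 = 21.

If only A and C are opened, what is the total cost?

Total cost: 1025

Each tenant is assigned to its cheapest site among the open ones.
{A, C}: Z1→C 9·24=216, Z2→A 10·18=180, Z3→A 2·19=38, Z4→A 5·14=70, Z5→A 10·9=90, Z6→A 2·12=24, Z7→C 9·18=162, Z8→A 9·21=189. Service 969; fixed 56; total 1025.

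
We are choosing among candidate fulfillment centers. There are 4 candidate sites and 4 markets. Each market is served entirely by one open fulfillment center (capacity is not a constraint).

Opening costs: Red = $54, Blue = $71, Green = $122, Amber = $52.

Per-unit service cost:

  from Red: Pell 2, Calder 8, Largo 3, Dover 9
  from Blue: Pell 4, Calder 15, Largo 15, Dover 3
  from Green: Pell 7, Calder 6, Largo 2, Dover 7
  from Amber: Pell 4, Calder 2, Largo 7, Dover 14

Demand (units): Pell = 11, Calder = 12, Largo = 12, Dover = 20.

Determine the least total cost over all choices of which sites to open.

For any fixed open set, each market goes to its cheapest open site; total = fixed + service.
{Red, Blue, Amber}: Pell→Red 2·11=22, Calder→Amber 2·12=24, Largo→Red 3·12=36, Dover→Blue 3·20=60. Service 142; fixed 177; total 319.
{Blue, Amber}: Pell→Blue 4·11=44, Calder→Amber 2·12=24, Largo→Amber 7·12=84, Dover→Blue 3·20=60. Service 212; fixed 123; total 335.
{Red, Blue}: Pell→Red 2·11=22, Calder→Red 8·12=96, Largo→Red 3·12=36, Dover→Blue 3·20=60. Service 214; fixed 125; total 339.
{Red, Blue, Green, Amber}: service 130 + fixed 299 = 429
No other subset beats 319.

Minimum total cost: 319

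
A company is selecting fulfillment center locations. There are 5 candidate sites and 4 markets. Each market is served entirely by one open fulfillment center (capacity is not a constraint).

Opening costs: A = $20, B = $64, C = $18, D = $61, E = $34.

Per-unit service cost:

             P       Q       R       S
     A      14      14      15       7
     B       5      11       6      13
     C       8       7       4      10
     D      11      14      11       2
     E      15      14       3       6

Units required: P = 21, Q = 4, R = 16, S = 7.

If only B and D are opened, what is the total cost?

Total cost: 384

Each market is assigned to its cheapest site among the open ones.
{B, D}: P→B 5·21=105, Q→B 11·4=44, R→B 6·16=96, S→D 2·7=14. Service 259; fixed 125; total 384.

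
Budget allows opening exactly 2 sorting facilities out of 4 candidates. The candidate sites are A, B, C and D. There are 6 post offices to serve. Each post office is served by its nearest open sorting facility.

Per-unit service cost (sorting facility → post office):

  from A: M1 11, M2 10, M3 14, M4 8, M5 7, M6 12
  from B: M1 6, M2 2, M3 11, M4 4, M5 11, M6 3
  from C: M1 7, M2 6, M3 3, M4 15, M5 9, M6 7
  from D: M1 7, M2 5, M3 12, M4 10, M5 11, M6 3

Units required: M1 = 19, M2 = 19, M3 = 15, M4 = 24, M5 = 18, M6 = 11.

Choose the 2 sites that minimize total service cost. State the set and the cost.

With exactly 2 open, each post office uses its cheapest among the chosen.
{B, C}: M1→B 6·19=114, M2→B 2·19=38, M3→C 3·15=45, M4→B 4·24=96, M5→C 9·18=162, M6→B 3·11=33. Service cost 488.
{A, B}: service cost 572
{B, D}: service cost 644
Among all 6 size-2 choices, {B, C} is lowest.

Choose B and C; total service cost 488.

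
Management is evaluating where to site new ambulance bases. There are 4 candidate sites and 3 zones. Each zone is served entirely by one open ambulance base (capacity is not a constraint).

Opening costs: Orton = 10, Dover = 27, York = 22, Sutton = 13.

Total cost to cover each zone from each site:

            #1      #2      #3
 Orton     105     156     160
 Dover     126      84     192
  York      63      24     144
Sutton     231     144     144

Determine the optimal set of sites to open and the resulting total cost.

For any fixed open set, each zone goes to its cheapest open site; total = fixed + service.
{York}: #1→York 63, #2→York 24, #3→York 144. Service 231; fixed 22; total 253.
{Orton, York}: service 231 + fixed 32 = 263
{York, Sutton}: service 231 + fixed 35 = 266
{Orton, Dover, York, Sutton}: service 231 + fixed 72 = 303
No other subset beats 253.

Open York only; minimum total cost 253.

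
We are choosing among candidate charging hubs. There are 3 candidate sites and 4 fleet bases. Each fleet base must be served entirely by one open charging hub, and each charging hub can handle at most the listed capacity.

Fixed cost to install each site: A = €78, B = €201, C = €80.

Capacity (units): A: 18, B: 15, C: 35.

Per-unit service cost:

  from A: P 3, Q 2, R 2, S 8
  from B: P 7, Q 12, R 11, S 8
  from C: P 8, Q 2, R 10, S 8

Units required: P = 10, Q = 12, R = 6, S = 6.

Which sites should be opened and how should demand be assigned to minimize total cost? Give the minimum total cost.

Open {A, C}: P→A 3·10=30, Q→C 2·12=24, R→A 2·6=12, S→C 8·6=48.
Loads: A carries 16/18, C carries 18/35. Service 114; fixed 158; total 272.
Next best feasible plan costs 292.

Minimum total cost: 272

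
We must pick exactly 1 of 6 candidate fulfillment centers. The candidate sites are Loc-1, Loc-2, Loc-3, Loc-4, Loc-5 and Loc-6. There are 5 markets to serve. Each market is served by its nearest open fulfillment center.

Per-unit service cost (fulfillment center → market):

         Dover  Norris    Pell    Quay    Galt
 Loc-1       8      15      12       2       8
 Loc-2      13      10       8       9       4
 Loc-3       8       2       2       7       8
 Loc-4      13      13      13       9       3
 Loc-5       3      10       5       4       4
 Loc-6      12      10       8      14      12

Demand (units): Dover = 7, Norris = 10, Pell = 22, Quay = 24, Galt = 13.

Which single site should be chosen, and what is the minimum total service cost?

Choose Loc-5 only; total service cost 379.

With exactly 1 open, each market uses its cheapest among the chosen.
{Loc-5}: Dover→Loc-5 3·7=21, Norris→Loc-5 10·10=100, Pell→Loc-5 5·22=110, Quay→Loc-5 4·24=96, Galt→Loc-5 4·13=52. Service cost 379.
{Loc-3}: service cost 392
{Loc-1}: service cost 622
Among all 6 size-1 choices, {Loc-5} is lowest.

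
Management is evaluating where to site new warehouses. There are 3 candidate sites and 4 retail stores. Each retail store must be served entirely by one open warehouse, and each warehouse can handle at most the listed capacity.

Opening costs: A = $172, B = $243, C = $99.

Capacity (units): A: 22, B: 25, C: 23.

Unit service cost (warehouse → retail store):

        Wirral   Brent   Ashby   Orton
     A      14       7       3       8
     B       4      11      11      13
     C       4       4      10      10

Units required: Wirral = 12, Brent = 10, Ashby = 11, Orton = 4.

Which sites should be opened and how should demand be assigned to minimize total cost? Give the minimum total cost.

Minimum total cost: 424

Open {A, C}: Wirral→C 4·12=48, Brent→C 4·10=40, Ashby→A 3·11=33, Orton→A 8·4=32.
Loads: A carries 15/22, C carries 22/23. Service 153; fixed 271; total 424.
Next best feasible plan costs 462.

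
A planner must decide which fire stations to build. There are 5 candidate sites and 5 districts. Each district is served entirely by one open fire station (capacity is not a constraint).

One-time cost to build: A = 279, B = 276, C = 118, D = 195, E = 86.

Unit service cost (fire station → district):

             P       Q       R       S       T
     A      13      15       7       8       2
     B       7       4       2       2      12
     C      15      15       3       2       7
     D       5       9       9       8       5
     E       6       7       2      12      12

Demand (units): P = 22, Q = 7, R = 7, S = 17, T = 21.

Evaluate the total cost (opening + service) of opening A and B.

Each district is assigned to its cheapest site among the open ones.
{A, B}: P→B 7·22=154, Q→B 4·7=28, R→B 2·7=14, S→B 2·17=34, T→A 2·21=42. Service 272; fixed 555; total 827.

Total cost: 827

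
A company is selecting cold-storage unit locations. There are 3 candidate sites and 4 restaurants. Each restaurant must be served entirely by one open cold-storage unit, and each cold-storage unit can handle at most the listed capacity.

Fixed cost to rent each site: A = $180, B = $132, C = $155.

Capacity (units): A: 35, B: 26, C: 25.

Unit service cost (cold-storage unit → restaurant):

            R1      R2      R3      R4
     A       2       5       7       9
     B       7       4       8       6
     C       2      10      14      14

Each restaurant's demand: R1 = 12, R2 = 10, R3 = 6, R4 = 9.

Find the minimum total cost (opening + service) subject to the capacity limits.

Minimum total cost: 453

Open {B, C}: R1→C 2·12=24, R2→B 4·10=40, R3→B 8·6=48, R4→B 6·9=54.
Loads: B carries 25/26, C carries 12/25. Service 166; fixed 287; total 453.
Next best feasible plan costs 472.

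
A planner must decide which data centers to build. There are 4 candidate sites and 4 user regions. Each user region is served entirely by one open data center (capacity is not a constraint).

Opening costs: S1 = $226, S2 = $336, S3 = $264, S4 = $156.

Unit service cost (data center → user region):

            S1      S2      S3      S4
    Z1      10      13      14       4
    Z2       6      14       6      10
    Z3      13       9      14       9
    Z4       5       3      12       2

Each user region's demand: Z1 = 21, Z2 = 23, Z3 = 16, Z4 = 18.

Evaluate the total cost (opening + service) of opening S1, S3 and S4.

Total cost: 1048

Each user region is assigned to its cheapest site among the open ones.
{S1, S3, S4}: Z1→S4 4·21=84, Z2→S1 6·23=138, Z3→S4 9·16=144, Z4→S4 2·18=36. Service 402; fixed 646; total 1048.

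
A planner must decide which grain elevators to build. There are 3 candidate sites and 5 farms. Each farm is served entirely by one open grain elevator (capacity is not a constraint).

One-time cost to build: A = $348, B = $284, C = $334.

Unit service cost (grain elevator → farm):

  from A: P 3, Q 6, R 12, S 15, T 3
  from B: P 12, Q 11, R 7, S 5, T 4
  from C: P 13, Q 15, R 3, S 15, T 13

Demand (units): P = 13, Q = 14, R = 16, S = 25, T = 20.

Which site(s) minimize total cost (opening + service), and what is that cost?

For any fixed open set, each farm goes to its cheapest open site; total = fixed + service.
{B}: P→B 12·13=156, Q→B 11·14=154, R→B 7·16=112, S→B 5·25=125, T→B 4·20=80. Service 627; fixed 284; total 911.
{A, B}: P→A 3·13=39, Q→A 6·14=84, R→B 7·16=112, S→B 5·25=125, T→A 3·20=60. Service 420; fixed 632; total 1052.
{A}: service 750 + fixed 348 = 1098
{A, B, C}: service 356 + fixed 966 = 1322
No other subset beats 911.

Open B only; minimum total cost 911.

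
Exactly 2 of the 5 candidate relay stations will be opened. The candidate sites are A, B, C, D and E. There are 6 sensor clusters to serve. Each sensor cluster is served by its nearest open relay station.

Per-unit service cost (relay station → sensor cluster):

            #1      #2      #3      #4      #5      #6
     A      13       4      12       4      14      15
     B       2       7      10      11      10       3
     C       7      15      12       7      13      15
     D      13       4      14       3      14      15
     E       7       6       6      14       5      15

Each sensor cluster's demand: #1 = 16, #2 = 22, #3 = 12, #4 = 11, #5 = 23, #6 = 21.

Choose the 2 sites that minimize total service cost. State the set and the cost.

With exactly 2 open, each sensor cluster uses its cheapest among the chosen.
{B, E}: #1→B 2·16=32, #2→E 6·22=132, #3→E 6·12=72, #4→B 11·11=121, #5→E 5·23=115, #6→B 3·21=63. Service cost 535.
{B, D}: service cost 566
{A, B}: service cost 577
Among all 10 size-2 choices, {B, E} is lowest.

Choose B and E; total service cost 535.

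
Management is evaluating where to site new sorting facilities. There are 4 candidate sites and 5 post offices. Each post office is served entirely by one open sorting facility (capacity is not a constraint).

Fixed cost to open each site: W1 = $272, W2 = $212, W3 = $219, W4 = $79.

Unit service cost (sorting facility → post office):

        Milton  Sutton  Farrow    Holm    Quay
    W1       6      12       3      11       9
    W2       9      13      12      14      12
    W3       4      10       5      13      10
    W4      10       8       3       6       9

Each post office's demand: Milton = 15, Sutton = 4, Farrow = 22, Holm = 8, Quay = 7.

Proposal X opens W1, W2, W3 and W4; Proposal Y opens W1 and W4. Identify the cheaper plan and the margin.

Proposal X: {W1, W2, W3, W4}: Milton→W3 4·15=60, Sutton→W4 8·4=32, Farrow→W1 3·22=66, Holm→W4 6·8=48, Quay→W1 9·7=63. Service 269; fixed 782; total 1051.
Proposal Y: {W1, W4}: Milton→W1 6·15=90, Sutton→W4 8·4=32, Farrow→W1 3·22=66, Holm→W4 6·8=48, Quay→W1 9·7=63. Service 299; fixed 351; total 650.
Difference: |1051 − 650| = 401.

Proposal Y is cheaper by 401.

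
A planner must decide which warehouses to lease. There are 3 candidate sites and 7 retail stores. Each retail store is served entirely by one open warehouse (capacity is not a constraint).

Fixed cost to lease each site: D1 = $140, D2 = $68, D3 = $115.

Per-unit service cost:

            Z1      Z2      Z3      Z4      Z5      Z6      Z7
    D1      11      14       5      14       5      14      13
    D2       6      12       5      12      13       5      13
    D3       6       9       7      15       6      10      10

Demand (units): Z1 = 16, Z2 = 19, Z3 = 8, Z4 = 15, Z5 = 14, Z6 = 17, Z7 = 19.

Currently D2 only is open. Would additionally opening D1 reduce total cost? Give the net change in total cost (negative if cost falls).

Current service cost with {D2}: 1058.
Adding D1: each retail store re-picks its cheapest; new service cost 946, saving 112.
Extra fixed cost: 140. Net change = 140 − 112 = 28.
(Totals: 1126 → 1154.)

No — net change +28 (cost rises by 28).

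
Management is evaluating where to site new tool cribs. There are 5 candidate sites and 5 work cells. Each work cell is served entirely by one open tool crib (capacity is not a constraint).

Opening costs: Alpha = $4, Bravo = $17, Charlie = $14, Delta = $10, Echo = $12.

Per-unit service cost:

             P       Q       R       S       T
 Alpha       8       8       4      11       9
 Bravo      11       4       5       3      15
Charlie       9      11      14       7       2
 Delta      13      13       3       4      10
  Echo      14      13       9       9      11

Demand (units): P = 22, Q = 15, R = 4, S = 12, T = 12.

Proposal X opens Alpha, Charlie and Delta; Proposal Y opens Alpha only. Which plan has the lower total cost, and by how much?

Proposal X: {Alpha, Charlie, Delta}: P→Alpha 8·22=176, Q→Alpha 8·15=120, R→Delta 3·4=12, S→Delta 4·12=48, T→Charlie 2·12=24. Service 380; fixed 28; total 408.
Proposal Y: {Alpha}: P→Alpha 8·22=176, Q→Alpha 8·15=120, R→Alpha 4·4=16, S→Alpha 11·12=132, T→Alpha 9·12=108. Service 552; fixed 4; total 556.
Difference: |408 − 556| = 148.

Proposal X is cheaper by 148.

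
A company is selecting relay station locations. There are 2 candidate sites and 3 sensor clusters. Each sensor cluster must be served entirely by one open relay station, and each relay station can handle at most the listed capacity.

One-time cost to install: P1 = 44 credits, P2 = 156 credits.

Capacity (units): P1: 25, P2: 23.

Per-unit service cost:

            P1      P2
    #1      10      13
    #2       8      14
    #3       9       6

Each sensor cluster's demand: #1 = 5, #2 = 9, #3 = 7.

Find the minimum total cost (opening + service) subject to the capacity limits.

Minimum total cost: 229

Open {P1}: #1→P1 10·5=50, #2→P1 8·9=72, #3→P1 9·7=63.
Loads: P1 carries 21/25. Service 185; fixed 44; total 229.
Next best feasible plan costs 364.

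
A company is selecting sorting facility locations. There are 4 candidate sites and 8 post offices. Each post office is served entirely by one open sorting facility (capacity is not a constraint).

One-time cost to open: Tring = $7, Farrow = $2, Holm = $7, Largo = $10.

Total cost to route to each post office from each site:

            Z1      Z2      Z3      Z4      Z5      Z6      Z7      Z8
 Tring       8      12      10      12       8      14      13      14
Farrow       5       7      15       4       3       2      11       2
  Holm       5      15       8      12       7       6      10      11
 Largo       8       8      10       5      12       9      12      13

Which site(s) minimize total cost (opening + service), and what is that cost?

For any fixed open set, each post office goes to its cheapest open site; total = fixed + service.
{Farrow, Holm}: Z1→Farrow 5, Z2→Farrow 7, Z3→Holm 8, Z4→Farrow 4, Z5→Farrow 3, Z6→Farrow 2, Z7→Holm 10, Z8→Farrow 2. Service 41; fixed 9; total 50.
{Farrow}: Z1→Farrow 5, Z2→Farrow 7, Z3→Farrow 15, Z4→Farrow 4, Z5→Farrow 3, Z6→Farrow 2, Z7→Farrow 11, Z8→Farrow 2. Service 49; fixed 2; total 51.
{Tring, Farrow}: service 44 + fixed 9 = 53
{Tring, Farrow, Holm, Largo}: Z1→Farrow 5, Z2→Farrow 7, Z3→Holm 8, Z4→Farrow 4, Z5→Farrow 3, Z6→Farrow 2, Z7→Holm 10, Z8→Farrow 2. Service 41; fixed 26; total 67.
No other subset beats 50.

Open Farrow and Holm; minimum total cost 50.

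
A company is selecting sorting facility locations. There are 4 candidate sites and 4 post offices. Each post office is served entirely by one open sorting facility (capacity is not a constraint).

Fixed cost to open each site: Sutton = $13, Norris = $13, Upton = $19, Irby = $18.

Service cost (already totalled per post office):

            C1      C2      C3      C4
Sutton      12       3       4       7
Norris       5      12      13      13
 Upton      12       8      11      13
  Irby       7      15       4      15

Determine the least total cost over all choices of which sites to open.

For any fixed open set, each post office goes to its cheapest open site; total = fixed + service.
{Sutton}: C1→Sutton 12, C2→Sutton 3, C3→Sutton 4, C4→Sutton 7. Service 26; fixed 13; total 39.
{Sutton, Norris}: C1→Norris 5, C2→Sutton 3, C3→Sutton 4, C4→Sutton 7. Service 19; fixed 26; total 45.
{Sutton, Irby}: service 21 + fixed 31 = 52
{Sutton, Norris, Upton, Irby}: service 19 + fixed 63 = 82
No other subset beats 39.

Minimum total cost: 39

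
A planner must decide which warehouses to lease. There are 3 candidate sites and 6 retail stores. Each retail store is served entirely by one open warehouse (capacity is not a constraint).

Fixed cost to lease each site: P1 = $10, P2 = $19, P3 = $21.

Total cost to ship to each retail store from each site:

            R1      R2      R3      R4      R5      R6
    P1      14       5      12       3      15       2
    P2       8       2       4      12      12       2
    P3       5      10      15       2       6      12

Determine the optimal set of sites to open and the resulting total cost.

For any fixed open set, each retail store goes to its cheapest open site; total = fixed + service.
{P2}: R1→P2 8, R2→P2 2, R3→P2 4, R4→P2 12, R5→P2 12, R6→P2 2. Service 40; fixed 19; total 59.
{P1, P2}: service 31 + fixed 29 = 60
{P1}: service 51 + fixed 10 = 61
{P1, P2, P3}: service 21 + fixed 50 = 71
No other subset beats 59.

Open P2 only; minimum total cost 59.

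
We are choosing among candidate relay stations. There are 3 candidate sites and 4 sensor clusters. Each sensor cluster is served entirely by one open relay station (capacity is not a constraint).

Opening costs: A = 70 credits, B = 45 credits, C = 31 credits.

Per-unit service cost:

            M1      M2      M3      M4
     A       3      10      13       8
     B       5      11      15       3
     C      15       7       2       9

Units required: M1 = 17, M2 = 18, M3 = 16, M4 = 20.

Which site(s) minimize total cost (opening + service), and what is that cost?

For any fixed open set, each sensor cluster goes to its cheapest open site; total = fixed + service.
{B, C}: M1→B 5·17=85, M2→C 7·18=126, M3→C 2·16=32, M4→B 3·20=60. Service 303; fixed 76; total 379.
{A, B, C}: service 269 + fixed 146 = 415
{A, C}: service 369 + fixed 101 = 470
{C}: service 593 + fixed 31 = 624
No other subset beats 379.

Open B and C; minimum total cost 379.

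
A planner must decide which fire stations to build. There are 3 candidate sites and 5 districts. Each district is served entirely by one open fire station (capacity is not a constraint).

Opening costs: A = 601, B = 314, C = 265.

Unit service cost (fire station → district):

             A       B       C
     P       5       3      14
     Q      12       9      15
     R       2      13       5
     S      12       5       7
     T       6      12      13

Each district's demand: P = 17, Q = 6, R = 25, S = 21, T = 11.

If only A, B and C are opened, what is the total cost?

Each district is assigned to its cheapest site among the open ones.
{A, B, C}: P→B 3·17=51, Q→B 9·6=54, R→A 2·25=50, S→B 5·21=105, T→A 6·11=66. Service 326; fixed 1180; total 1506.

Total cost: 1506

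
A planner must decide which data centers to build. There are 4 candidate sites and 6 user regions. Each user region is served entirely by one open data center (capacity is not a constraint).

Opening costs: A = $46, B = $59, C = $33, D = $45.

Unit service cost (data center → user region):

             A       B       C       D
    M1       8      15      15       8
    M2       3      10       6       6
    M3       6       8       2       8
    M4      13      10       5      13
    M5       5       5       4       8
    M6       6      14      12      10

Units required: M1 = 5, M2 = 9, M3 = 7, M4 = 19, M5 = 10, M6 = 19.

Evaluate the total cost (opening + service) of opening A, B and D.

Each user region is assigned to its cheapest site among the open ones.
{A, B, D}: M1→A 8·5=40, M2→A 3·9=27, M3→A 6·7=42, M4→B 10·19=190, M5→A 5·10=50, M6→A 6·19=114. Service 463; fixed 150; total 613.

Total cost: 613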